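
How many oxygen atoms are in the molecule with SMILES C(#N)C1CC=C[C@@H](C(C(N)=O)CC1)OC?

2

The symbol for oxygen appears 2 times in the SMILES.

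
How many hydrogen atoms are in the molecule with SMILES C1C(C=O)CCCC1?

12

Hydrogens are implicit in SMILES; fill each atom to its normal valence:
  5 × C: 2 H each → 10
  2 × C: 1 H each → 2
  1 × O: no H
  Total hydrogens = 12.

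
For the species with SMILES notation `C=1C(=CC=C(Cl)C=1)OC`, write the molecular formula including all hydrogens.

Heavy atoms from the SMILES: 7 C, 1 Cl, 1 O.
Implicit hydrogens by atom environment:
  4 × C (aromatic): 1 H each → 4
  2 × C (aromatic): no H
  1 × C: 3 H
  1 × Cl: no H
  1 × O: no H
  Total hydrogens = 7.
Molecular formula: C7H7ClO

C7H7ClO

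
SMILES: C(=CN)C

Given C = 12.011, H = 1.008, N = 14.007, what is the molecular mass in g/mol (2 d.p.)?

Molecular formula: C3H7N.
M = 3×12.011 + 7×1.008 + 1×14.007 = 57.10 g/mol.

57.10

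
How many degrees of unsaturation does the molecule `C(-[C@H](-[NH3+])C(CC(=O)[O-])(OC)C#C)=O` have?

Molecular formula from the SMILES: C8H11NO4.
DoU = (2C + 2 + N − H − X)/2 = (2·8 + 2 + 1 − 11 − 0)/2 = 8/2 = 4.
(Structurally: 0 ring(s) + 4 π bond(s) = 4.)

4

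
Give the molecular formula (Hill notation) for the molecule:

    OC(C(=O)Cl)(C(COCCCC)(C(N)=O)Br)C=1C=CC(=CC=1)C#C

C17H19BrClNO4

Heavy atoms from the SMILES: 1 Br, 17 C, 1 Cl, 1 N, 4 O.
Implicit hydrogens by atom environment:
  5 × C: no H
  4 × C: 2 H each → 8
  4 × C (aromatic): 1 H each → 4
  3 × O: no H
  2 × C (aromatic): no H
  1 × Br: no H
  1 × C: 3 H
  1 × C: 1 H
  1 × Cl: no H
  1 × N: 2 H
  1 × O: 1 H
  Total hydrogens = 19.
Molecular formula: C17H19BrClNO4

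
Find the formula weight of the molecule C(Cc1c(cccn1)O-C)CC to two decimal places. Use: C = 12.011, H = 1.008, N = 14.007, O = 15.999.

Molecular formula: C10H15NO.
M = 10×12.011 + 15×1.008 + 1×14.007 + 1×15.999 = 165.24 g/mol.

165.24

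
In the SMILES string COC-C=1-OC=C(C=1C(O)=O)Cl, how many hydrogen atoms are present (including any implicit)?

Hydrogens are implicit in SMILES; fill each atom to its normal valence:
  3 × C (aromatic): no H
  2 × O: no H
  1 × C: 3 H
  1 × C: 2 H
  1 × C (aromatic): 1 H
  1 × C: no H
  1 × Cl: no H
  1 × O: 1 H
  1 × O (aromatic): no H
  Total hydrogens = 7.

7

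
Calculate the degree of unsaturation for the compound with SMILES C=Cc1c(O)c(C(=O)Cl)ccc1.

Molecular formula from the SMILES: C9H7ClO2.
DoU = (2C + 2 + N − H − X)/2 = (2·9 + 2 + 0 − 7 − 1)/2 = 12/2 = 6.
(Structurally: 1 ring(s) + 5 π bond(s) = 6.)

6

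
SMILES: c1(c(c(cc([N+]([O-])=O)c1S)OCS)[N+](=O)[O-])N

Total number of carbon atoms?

7

The symbol for carbon appears 7 times in the SMILES. Lowercase c denotes aromatic carbon and counts toward C.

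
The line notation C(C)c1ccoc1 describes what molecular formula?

C6H8O

Heavy atoms from the SMILES: 6 C, 1 O.
Implicit hydrogens by atom environment:
  3 × C (aromatic): 1 H each → 3
  1 × C: 3 H
  1 × C: 2 H
  1 × C (aromatic): no H
  1 × O (aromatic): no H
  Total hydrogens = 8.
Molecular formula: C6H8O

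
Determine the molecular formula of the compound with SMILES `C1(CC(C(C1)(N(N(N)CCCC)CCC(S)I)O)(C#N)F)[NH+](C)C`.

Heavy atoms from the SMILES: 15 C, 1 F, 1 I, 5 N, 1 O, 1 S.
Implicit hydrogens by atom environment:
  7 × C: 2 H each → 14
  3 × C: 3 H each → 9
  3 × C: no H
  3 × N: no H
  2 × C: 1 H each → 2
  1 × F: no H
  1 × I: no H
  1 × N: 2 H
  1 × N (charge +1): 1 H
  1 × O: 1 H
  1 × S: 1 H
  Total hydrogens = 30.
Net charge +1.
Molecular formula: C15H30FIN5OS+

C15H30FIN5OS+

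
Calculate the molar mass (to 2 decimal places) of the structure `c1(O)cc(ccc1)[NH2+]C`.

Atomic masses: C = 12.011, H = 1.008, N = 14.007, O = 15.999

124.16

Molecular formula: C7H10NO+.
M = 7×12.011 + 10×1.008 + 1×14.007 + 1×15.999 = 124.16 g/mol.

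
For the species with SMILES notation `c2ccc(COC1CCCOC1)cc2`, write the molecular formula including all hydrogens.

Heavy atoms from the SMILES: 12 C, 2 O.
Implicit hydrogens by atom environment:
  5 × C: 2 H each → 10
  5 × C (aromatic): 1 H each → 5
  2 × O: no H
  1 × C: 1 H
  1 × C (aromatic): no H
  Total hydrogens = 16.
Molecular formula: C12H16O2

C12H16O2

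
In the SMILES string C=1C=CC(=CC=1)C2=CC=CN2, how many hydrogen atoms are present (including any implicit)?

Hydrogens are implicit in SMILES; fill each atom to its normal valence:
  8 × C (aromatic): 1 H each → 8
  2 × C (aromatic): no H
  1 × N (aromatic): 1 H
  Total hydrogens = 9.

9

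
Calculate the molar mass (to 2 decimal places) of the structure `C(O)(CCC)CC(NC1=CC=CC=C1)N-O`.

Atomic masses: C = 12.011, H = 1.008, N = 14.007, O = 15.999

224.30

Molecular formula: C12H20N2O2.
M = 12×12.011 + 20×1.008 + 2×14.007 + 2×15.999 = 224.30 g/mol.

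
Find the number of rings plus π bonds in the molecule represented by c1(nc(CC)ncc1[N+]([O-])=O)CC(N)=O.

6

Molecular formula from the SMILES: C8H10N4O3.
DoU = (2C + 2 + N − H − X)/2 = (2·8 + 2 + 4 − 10 − 0)/2 = 12/2 = 6.
(Structurally: 1 ring(s) + 5 π bond(s) = 6.)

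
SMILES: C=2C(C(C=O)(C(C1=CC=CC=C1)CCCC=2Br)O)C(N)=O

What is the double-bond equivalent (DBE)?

8

Molecular formula from the SMILES: C16H18BrNO3.
DoU = (2C + 2 + N − H − X)/2 = (2·16 + 2 + 1 − 18 − 1)/2 = 16/2 = 8.
(Structurally: 2 ring(s) + 6 π bond(s) = 8.)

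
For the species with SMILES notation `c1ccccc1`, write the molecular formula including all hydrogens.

Heavy atoms from the SMILES: 6 C.
Implicit hydrogens by atom environment:
  6 × C (aromatic): 1 H each → 6
  Total hydrogens = 6.
Molecular formula: C6H6

C6H6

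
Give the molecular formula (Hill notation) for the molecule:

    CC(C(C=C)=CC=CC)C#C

Heavy atoms from the SMILES: 11 C.
Implicit hydrogens by atom environment:
  6 × C: 1 H each → 6
  2 × C: 3 H each → 6
  2 × C: no H
  1 × C: 2 H
  Total hydrogens = 14.
Molecular formula: C11H14

C11H14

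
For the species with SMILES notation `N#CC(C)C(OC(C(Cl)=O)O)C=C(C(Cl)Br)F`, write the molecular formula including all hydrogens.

Heavy atoms from the SMILES: 1 Br, 9 C, 2 Cl, 1 F, 1 N, 3 O.
Implicit hydrogens by atom environment:
  5 × C: 1 H each → 5
  3 × C: no H
  2 × Cl: no H
  2 × O: no H
  1 × Br: no H
  1 × C: 3 H
  1 × F: no H
  1 × N: no H
  1 × O: 1 H
  Total hydrogens = 9.
Molecular formula: C9H9BrCl2FNO3

C9H9BrCl2FNO3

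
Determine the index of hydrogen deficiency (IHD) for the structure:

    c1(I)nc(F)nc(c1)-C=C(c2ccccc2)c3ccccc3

13

Molecular formula from the SMILES: C18H12FIN2.
DoU = (2C + 2 + N − H − X)/2 = (2·18 + 2 + 2 − 12 − 2)/2 = 26/2 = 13.
(Structurally: 3 ring(s) + 10 π bond(s) = 13.)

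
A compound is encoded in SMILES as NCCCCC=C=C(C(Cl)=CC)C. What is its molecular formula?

Heavy atoms from the SMILES: 11 C, 1 Cl, 1 N.
Implicit hydrogens by atom environment:
  4 × C: 2 H each → 8
  3 × C: no H
  2 × C: 3 H each → 6
  2 × C: 1 H each → 2
  1 × Cl: no H
  1 × N: 2 H
  Total hydrogens = 18.
Molecular formula: C11H18ClN

C11H18ClN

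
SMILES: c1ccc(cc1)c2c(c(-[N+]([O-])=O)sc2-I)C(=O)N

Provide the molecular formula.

Heavy atoms from the SMILES: 11 C, 1 I, 2 N, 3 O, 1 S.
Implicit hydrogens by atom environment:
  5 × C (aromatic): 1 H each → 5
  5 × C (aromatic): no H
  2 × O: no H
  1 × C: no H
  1 × I: no H
  1 × N: 2 H
  1 × N (charge +1): no H
  1 × O (charge -1): no H
  1 × S (aromatic): no H
  Total hydrogens = 7.
Molecular formula: C11H7IN2O3S

C11H7IN2O3S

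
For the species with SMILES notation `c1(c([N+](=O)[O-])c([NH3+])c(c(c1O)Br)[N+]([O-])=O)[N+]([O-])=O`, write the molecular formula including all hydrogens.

Heavy atoms from the SMILES: 1 Br, 6 C, 4 N, 7 O.
Implicit hydrogens by atom environment:
  6 × C (aromatic): no H
  3 × N (charge +1): no H
  3 × O: no H
  3 × O (charge -1): no H
  1 × Br: no H
  1 × N (charge +1): 3 H
  1 × O: 1 H
  Total hydrogens = 4.
Net charge +1.
Molecular formula: C6H4BrN4O7+

C6H4BrN4O7+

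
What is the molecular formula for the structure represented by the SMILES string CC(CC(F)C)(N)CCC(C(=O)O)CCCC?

Heavy atoms from the SMILES: 13 C, 1 F, 1 N, 2 O.
Implicit hydrogens by atom environment:
  6 × C: 2 H each → 12
  3 × C: 3 H each → 9
  2 × C: 1 H each → 2
  2 × C: no H
  1 × F: no H
  1 × N: 2 H
  1 × O: 1 H
  1 × O: no H
  Total hydrogens = 26.
Molecular formula: C13H26FNO2

C13H26FNO2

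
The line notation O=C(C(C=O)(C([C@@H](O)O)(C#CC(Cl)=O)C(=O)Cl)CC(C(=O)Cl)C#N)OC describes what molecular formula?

Heavy atoms from the SMILES: 14 C, 3 Cl, 1 N, 8 O.
Implicit hydrogens by atom environment:
  9 × C: no H
  6 × O: no H
  3 × C: 1 H each → 3
  3 × Cl: no H
  2 × O: 1 H each → 2
  1 × C: 3 H
  1 × C: 2 H
  1 × N: no H
  Total hydrogens = 10.
Molecular formula: C14H10Cl3NO8

C14H10Cl3NO8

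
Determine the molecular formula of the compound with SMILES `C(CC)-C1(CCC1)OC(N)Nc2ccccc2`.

C14H22N2O

Heavy atoms from the SMILES: 14 C, 2 N, 1 O.
Implicit hydrogens by atom environment:
  5 × C: 2 H each → 10
  5 × C (aromatic): 1 H each → 5
  1 × C: 3 H
  1 × C: 1 H
  1 × C: no H
  1 × C (aromatic): no H
  1 × N: 2 H
  1 × N: 1 H
  1 × O: no H
  Total hydrogens = 22.
Molecular formula: C14H22N2O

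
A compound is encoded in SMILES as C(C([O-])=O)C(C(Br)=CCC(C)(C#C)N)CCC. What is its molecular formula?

C13H19BrNO2-

Heavy atoms from the SMILES: 1 Br, 13 C, 1 N, 2 O.
Implicit hydrogens by atom environment:
  4 × C: 2 H each → 8
  4 × C: no H
  3 × C: 1 H each → 3
  2 × C: 3 H each → 6
  1 × Br: no H
  1 × N: 2 H
  1 × O: no H
  1 × O (charge -1): no H
  Total hydrogens = 19.
Net charge -1.
Molecular formula: C13H19BrNO2-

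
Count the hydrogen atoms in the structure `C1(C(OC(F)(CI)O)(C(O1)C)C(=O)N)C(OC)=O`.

13

Hydrogens are implicit in SMILES; fill each atom to its normal valence:
  5 × O: no H
  4 × C: no H
  2 × C: 3 H each → 6
  2 × C: 1 H each → 2
  1 × C: 2 H
  1 × F: no H
  1 × I: no H
  1 × N: 2 H
  1 × O: 1 H
  Total hydrogens = 13.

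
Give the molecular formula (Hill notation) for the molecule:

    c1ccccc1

C6H6

Heavy atoms from the SMILES: 6 C.
Implicit hydrogens by atom environment:
  6 × C (aromatic): 1 H each → 6
  Total hydrogens = 6.
Molecular formula: C6H6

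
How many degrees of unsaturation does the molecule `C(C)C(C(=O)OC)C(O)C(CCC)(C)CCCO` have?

1

Molecular formula from the SMILES: C14H28O4.
DoU = (2C + 2 + N − H − X)/2 = (2·14 + 2 + 0 − 28 − 0)/2 = 2/2 = 1.
(Structurally: 0 ring(s) + 1 π bond(s) = 1.)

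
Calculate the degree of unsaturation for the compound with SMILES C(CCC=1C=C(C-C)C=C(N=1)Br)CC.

Molecular formula from the SMILES: C12H18BrN.
DoU = (2C + 2 + N − H − X)/2 = (2·12 + 2 + 1 − 18 − 1)/2 = 8/2 = 4.
(Structurally: 1 ring(s) + 3 π bond(s) = 4.)

4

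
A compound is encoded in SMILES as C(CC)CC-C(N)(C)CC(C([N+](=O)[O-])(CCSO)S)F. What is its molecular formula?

C12H25FN2O3S2

Heavy atoms from the SMILES: 12 C, 1 F, 2 N, 3 O, 2 S.
Implicit hydrogens by atom environment:
  7 × C: 2 H each → 14
  2 × C: 3 H each → 6
  2 × C: no H
  1 × C: 1 H
  1 × F: no H
  1 × N: 2 H
  1 × N (charge +1): no H
  1 × O: 1 H
  1 × O: no H
  1 × O (charge -1): no H
  1 × S: 1 H
  1 × S: no H
  Total hydrogens = 25.
Molecular formula: C12H25FN2O3S2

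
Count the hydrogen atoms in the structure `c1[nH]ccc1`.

5

Hydrogens are implicit in SMILES; fill each atom to its normal valence:
  4 × C (aromatic): 1 H each → 4
  1 × N (aromatic): 1 H
  Total hydrogens = 5.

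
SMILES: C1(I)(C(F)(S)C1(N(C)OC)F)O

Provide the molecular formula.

Heavy atoms from the SMILES: 5 C, 2 F, 1 I, 1 N, 2 O, 1 S.
Implicit hydrogens by atom environment:
  3 × C: no H
  2 × C: 3 H each → 6
  2 × F: no H
  1 × I: no H
  1 × N: no H
  1 × O: 1 H
  1 × O: no H
  1 × S: 1 H
  Total hydrogens = 8.
Molecular formula: C5H8F2INO2S

C5H8F2INO2S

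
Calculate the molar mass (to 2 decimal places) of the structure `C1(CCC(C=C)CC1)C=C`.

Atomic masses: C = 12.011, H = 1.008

Molecular formula: C10H16.
M = 10×12.011 + 16×1.008 = 136.24 g/mol.

136.24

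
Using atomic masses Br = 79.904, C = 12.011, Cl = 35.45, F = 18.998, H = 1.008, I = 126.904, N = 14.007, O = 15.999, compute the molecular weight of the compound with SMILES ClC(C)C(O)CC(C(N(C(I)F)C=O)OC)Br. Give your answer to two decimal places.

446.48

Molecular formula: C9H15BrClFINO3.
M = 1×79.904 + 9×12.011 + 1×35.45 + 1×18.998 + 15×1.008 + 1×126.904 + 1×14.007 + 3×15.999 = 446.48 g/mol.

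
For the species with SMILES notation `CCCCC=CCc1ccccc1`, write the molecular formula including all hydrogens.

C13H18

Heavy atoms from the SMILES: 13 C.
Implicit hydrogens by atom environment:
  5 × C (aromatic): 1 H each → 5
  4 × C: 2 H each → 8
  2 × C: 1 H each → 2
  1 × C: 3 H
  1 × C (aromatic): no H
  Total hydrogens = 18.
Molecular formula: C13H18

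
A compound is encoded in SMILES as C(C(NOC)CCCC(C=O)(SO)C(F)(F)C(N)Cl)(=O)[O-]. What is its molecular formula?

Heavy atoms from the SMILES: 10 C, 1 Cl, 2 F, 2 N, 5 O, 1 S.
Implicit hydrogens by atom environment:
  3 × C: 2 H each → 6
  3 × C: 1 H each → 3
  3 × C: no H
  3 × O: no H
  2 × F: no H
  1 × C: 3 H
  1 × Cl: no H
  1 × N: 2 H
  1 × N: 1 H
  1 × O: 1 H
  1 × O (charge -1): no H
  1 × S: no H
  Total hydrogens = 16.
Net charge -1.
Molecular formula: C10H16ClF2N2O5S-

C10H16ClF2N2O5S-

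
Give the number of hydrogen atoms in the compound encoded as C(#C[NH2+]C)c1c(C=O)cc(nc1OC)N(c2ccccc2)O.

16

Hydrogens are implicit in SMILES; fill each atom to its normal valence:
  6 × C (aromatic): 1 H each → 6
  5 × C (aromatic): no H
  2 × C: 3 H each → 6
  2 × C: no H
  2 × O: no H
  1 × C: 1 H
  1 × N (charge +1): 2 H
  1 × N (aromatic): no H
  1 × N: no H
  1 × O: 1 H
  Total hydrogens = 16.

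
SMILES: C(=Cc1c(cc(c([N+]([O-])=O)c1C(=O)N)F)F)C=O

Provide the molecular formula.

Heavy atoms from the SMILES: 10 C, 2 F, 2 N, 4 O.
Implicit hydrogens by atom environment:
  5 × C (aromatic): no H
  3 × C: 1 H each → 3
  3 × O: no H
  2 × F: no H
  1 × C (aromatic): 1 H
  1 × C: no H
  1 × N: 2 H
  1 × N (charge +1): no H
  1 × O (charge -1): no H
  Total hydrogens = 6.
Molecular formula: C10H6F2N2O4

C10H6F2N2O4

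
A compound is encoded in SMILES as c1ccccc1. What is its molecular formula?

Heavy atoms from the SMILES: 6 C.
Implicit hydrogens by atom environment:
  6 × C (aromatic): 1 H each → 6
  Total hydrogens = 6.
Molecular formula: C6H6

C6H6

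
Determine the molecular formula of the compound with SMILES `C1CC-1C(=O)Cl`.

C4H5ClO

Heavy atoms from the SMILES: 4 C, 1 Cl, 1 O.
Implicit hydrogens by atom environment:
  2 × C: 2 H each → 4
  1 × C: 1 H
  1 × C: no H
  1 × Cl: no H
  1 × O: no H
  Total hydrogens = 5.
Molecular formula: C4H5ClO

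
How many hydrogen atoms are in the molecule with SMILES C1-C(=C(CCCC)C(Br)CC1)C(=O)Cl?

Hydrogens are implicit in SMILES; fill each atom to its normal valence:
  6 × C: 2 H each → 12
  3 × C: no H
  1 × Br: no H
  1 × C: 3 H
  1 × C: 1 H
  1 × Cl: no H
  1 × O: no H
  Total hydrogens = 16.

16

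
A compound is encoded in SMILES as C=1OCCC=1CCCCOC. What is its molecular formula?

Heavy atoms from the SMILES: 9 C, 2 O.
Implicit hydrogens by atom environment:
  6 × C: 2 H each → 12
  2 × O: no H
  1 × C: 3 H
  1 × C: 1 H
  1 × C: no H
  Total hydrogens = 16.
Molecular formula: C9H16O2

C9H16O2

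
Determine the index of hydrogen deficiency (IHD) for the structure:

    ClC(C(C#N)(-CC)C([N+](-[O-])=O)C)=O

Molecular formula from the SMILES: C7H9ClN2O3.
DoU = (2C + 2 + N − H − X)/2 = (2·7 + 2 + 2 − 9 − 1)/2 = 8/2 = 4.
(Structurally: 0 ring(s) + 4 π bond(s) = 4.)

4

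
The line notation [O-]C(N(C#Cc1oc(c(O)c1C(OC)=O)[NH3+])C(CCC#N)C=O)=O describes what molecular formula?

C14H13N3O7

Heavy atoms from the SMILES: 14 C, 3 N, 7 O.
Implicit hydrogens by atom environment:
  5 × C: no H
  4 × C (aromatic): no H
  4 × O: no H
  2 × C: 2 H each → 4
  2 × C: 1 H each → 2
  2 × N: no H
  1 × C: 3 H
  1 × N (charge +1): 3 H
  1 × O: 1 H
  1 × O (aromatic): no H
  1 × O (charge -1): no H
  Total hydrogens = 13.
Molecular formula: C14H13N3O7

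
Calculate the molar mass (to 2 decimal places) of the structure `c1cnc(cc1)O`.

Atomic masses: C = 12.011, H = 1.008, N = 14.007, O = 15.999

Molecular formula: C5H5NO.
M = 5×12.011 + 5×1.008 + 1×14.007 + 1×15.999 = 95.10 g/mol.

95.10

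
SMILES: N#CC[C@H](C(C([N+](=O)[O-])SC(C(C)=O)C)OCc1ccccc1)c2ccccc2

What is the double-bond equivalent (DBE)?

Molecular formula from the SMILES: C22H24N2O4S.
DoU = (2C + 2 + N − H − X)/2 = (2·22 + 2 + 2 − 24 − 0)/2 = 24/2 = 12.
(Structurally: 2 ring(s) + 10 π bond(s) = 12.)

12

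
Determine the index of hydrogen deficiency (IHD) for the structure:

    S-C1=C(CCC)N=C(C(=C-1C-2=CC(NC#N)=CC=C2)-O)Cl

Molecular formula from the SMILES: C15H14ClN3OS.
DoU = (2C + 2 + N − H − X)/2 = (2·15 + 2 + 3 − 14 − 1)/2 = 20/2 = 10.
(Structurally: 2 ring(s) + 8 π bond(s) = 10.)

10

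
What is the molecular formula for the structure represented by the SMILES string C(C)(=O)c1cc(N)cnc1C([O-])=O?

Heavy atoms from the SMILES: 8 C, 2 N, 3 O.
Implicit hydrogens by atom environment:
  3 × C (aromatic): no H
  2 × C (aromatic): 1 H each → 2
  2 × C: no H
  2 × O: no H
  1 × C: 3 H
  1 × N: 2 H
  1 × N (aromatic): no H
  1 × O (charge -1): no H
  Total hydrogens = 7.
Net charge -1.
Molecular formula: C8H7N2O3-

C8H7N2O3-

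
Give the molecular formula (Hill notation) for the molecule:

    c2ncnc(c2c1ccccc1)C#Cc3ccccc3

C18H12N2

Heavy atoms from the SMILES: 18 C, 2 N.
Implicit hydrogens by atom environment:
  12 × C (aromatic): 1 H each → 12
  4 × C (aromatic): no H
  2 × C: no H
  2 × N (aromatic): no H
  Total hydrogens = 12.
Molecular formula: C18H12N2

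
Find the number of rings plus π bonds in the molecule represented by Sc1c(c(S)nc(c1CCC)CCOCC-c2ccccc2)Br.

Molecular formula from the SMILES: C18H22BrNOS2.
DoU = (2C + 2 + N − H − X)/2 = (2·18 + 2 + 1 − 22 − 1)/2 = 16/2 = 8.
(Structurally: 2 ring(s) + 6 π bond(s) = 8.)

8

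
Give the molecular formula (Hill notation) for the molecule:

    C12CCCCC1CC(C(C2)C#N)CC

C13H21N

Heavy atoms from the SMILES: 13 C, 1 N.
Implicit hydrogens by atom environment:
  7 × C: 2 H each → 14
  4 × C: 1 H each → 4
  1 × C: 3 H
  1 × C: no H
  1 × N: no H
  Total hydrogens = 21.
Molecular formula: C13H21N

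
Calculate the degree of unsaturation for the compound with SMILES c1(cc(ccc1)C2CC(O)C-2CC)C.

5

Molecular formula from the SMILES: C13H18O.
DoU = (2C + 2 + N − H − X)/2 = (2·13 + 2 + 0 − 18 − 0)/2 = 10/2 = 5.
(Structurally: 2 ring(s) + 3 π bond(s) = 5.)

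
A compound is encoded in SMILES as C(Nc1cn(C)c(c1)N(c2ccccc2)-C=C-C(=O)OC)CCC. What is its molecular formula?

Heavy atoms from the SMILES: 19 C, 3 N, 2 O.
Implicit hydrogens by atom environment:
  7 × C (aromatic): 1 H each → 7
  3 × C: 3 H each → 9
  3 × C: 2 H each → 6
  3 × C (aromatic): no H
  2 × C: 1 H each → 2
  2 × O: no H
  1 × C: no H
  1 × N: 1 H
  1 × N (aromatic): no H
  1 × N: no H
  Total hydrogens = 25.
Molecular formula: C19H25N3O2

C19H25N3O2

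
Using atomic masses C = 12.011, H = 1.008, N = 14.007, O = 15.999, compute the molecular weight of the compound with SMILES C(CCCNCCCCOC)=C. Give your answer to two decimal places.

171.28

Molecular formula: C10H21NO.
M = 10×12.011 + 21×1.008 + 1×14.007 + 1×15.999 = 171.28 g/mol.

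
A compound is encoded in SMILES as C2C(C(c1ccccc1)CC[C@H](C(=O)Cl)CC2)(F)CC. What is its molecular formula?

C17H22ClFO

Heavy atoms from the SMILES: 17 C, 1 Cl, 1 F, 1 O.
Implicit hydrogens by atom environment:
  6 × C: 2 H each → 12
  5 × C (aromatic): 1 H each → 5
  2 × C: 1 H each → 2
  2 × C: no H
  1 × C: 3 H
  1 × C (aromatic): no H
  1 × Cl: no H
  1 × F: no H
  1 × O: no H
  Total hydrogens = 22.
Molecular formula: C17H22ClFO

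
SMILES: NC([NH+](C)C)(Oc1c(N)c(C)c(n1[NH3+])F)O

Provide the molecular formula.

[C8H18FN5O2]2+

Heavy atoms from the SMILES: 8 C, 1 F, 5 N, 2 O.
Implicit hydrogens by atom environment:
  4 × C (aromatic): no H
  3 × C: 3 H each → 9
  2 × N: 2 H each → 4
  1 × C: no H
  1 × F: no H
  1 × N (charge +1): 3 H
  1 × N (charge +1): 1 H
  1 × N (aromatic): no H
  1 × O: 1 H
  1 × O: no H
  Total hydrogens = 18.
Net charge +2.
Molecular formula: [C8H18FN5O2]2+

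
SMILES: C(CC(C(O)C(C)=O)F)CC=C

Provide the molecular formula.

C9H15FO2

Heavy atoms from the SMILES: 9 C, 1 F, 2 O.
Implicit hydrogens by atom environment:
  4 × C: 2 H each → 8
  3 × C: 1 H each → 3
  1 × C: 3 H
  1 × C: no H
  1 × F: no H
  1 × O: 1 H
  1 × O: no H
  Total hydrogens = 15.
Molecular formula: C9H15FO2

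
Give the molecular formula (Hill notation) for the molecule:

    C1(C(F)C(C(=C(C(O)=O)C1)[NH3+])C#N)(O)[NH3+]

[C8H12FN3O3]2+

Heavy atoms from the SMILES: 8 C, 1 F, 3 N, 3 O.
Implicit hydrogens by atom environment:
  5 × C: no H
  2 × C: 1 H each → 2
  2 × N (charge +1): 3 H each → 6
  2 × O: 1 H each → 2
  1 × C: 2 H
  1 × F: no H
  1 × N: no H
  1 × O: no H
  Total hydrogens = 12.
Net charge +2.
Molecular formula: [C8H12FN3O3]2+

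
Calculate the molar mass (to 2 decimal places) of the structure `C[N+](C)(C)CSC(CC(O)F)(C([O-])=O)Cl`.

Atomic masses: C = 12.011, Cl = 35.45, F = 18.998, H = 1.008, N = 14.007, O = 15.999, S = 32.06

Molecular formula: C8H15ClFNO3S.
M = 8×12.011 + 1×35.45 + 1×18.998 + 15×1.008 + 1×14.007 + 3×15.999 + 1×32.06 = 259.72 g/mol.

259.72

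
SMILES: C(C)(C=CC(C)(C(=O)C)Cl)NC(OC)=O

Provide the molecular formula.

C10H16ClNO3

Heavy atoms from the SMILES: 10 C, 1 Cl, 1 N, 3 O.
Implicit hydrogens by atom environment:
  4 × C: 3 H each → 12
  3 × C: 1 H each → 3
  3 × C: no H
  3 × O: no H
  1 × Cl: no H
  1 × N: 1 H
  Total hydrogens = 16.
Molecular formula: C10H16ClNO3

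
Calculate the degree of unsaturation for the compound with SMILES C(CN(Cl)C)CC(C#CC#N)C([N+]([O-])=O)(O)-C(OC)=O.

Molecular formula from the SMILES: C11H14ClN3O5.
DoU = (2C + 2 + N − H − X)/2 = (2·11 + 2 + 3 − 14 − 1)/2 = 12/2 = 6.
(Structurally: 0 ring(s) + 6 π bond(s) = 6.)

6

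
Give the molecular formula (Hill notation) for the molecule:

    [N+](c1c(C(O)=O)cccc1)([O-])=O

C7H5NO4

Heavy atoms from the SMILES: 7 C, 1 N, 4 O.
Implicit hydrogens by atom environment:
  4 × C (aromatic): 1 H each → 4
  2 × C (aromatic): no H
  2 × O: no H
  1 × C: no H
  1 × N (charge +1): no H
  1 × O: 1 H
  1 × O (charge -1): no H
  Total hydrogens = 5.
Molecular formula: C7H5NO4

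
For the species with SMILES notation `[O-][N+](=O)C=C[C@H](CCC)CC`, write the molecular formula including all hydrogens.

C8H15NO2

Heavy atoms from the SMILES: 8 C, 1 N, 2 O.
Implicit hydrogens by atom environment:
  3 × C: 2 H each → 6
  3 × C: 1 H each → 3
  2 × C: 3 H each → 6
  1 × N (charge +1): no H
  1 × O: no H
  1 × O (charge -1): no H
  Total hydrogens = 15.
Molecular formula: C8H15NO2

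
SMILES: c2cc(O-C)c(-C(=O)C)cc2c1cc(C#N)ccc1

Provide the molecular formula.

Heavy atoms from the SMILES: 16 C, 1 N, 2 O.
Implicit hydrogens by atom environment:
  7 × C (aromatic): 1 H each → 7
  5 × C (aromatic): no H
  2 × C: 3 H each → 6
  2 × C: no H
  2 × O: no H
  1 × N: no H
  Total hydrogens = 13.
Molecular formula: C16H13NO2

C16H13NO2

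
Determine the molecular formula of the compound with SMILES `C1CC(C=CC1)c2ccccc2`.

C12H14

Heavy atoms from the SMILES: 12 C.
Implicit hydrogens by atom environment:
  5 × C (aromatic): 1 H each → 5
  3 × C: 2 H each → 6
  3 × C: 1 H each → 3
  1 × C (aromatic): no H
  Total hydrogens = 14.
Molecular formula: C12H14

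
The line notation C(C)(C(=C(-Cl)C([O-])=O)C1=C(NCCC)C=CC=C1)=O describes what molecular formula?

Heavy atoms from the SMILES: 14 C, 1 Cl, 1 N, 3 O.
Implicit hydrogens by atom environment:
  4 × C (aromatic): 1 H each → 4
  4 × C: no H
  2 × C: 3 H each → 6
  2 × C: 2 H each → 4
  2 × C (aromatic): no H
  2 × O: no H
  1 × Cl: no H
  1 × N: 1 H
  1 × O (charge -1): no H
  Total hydrogens = 15.
Net charge -1.
Molecular formula: C14H15ClNO3-

C14H15ClNO3-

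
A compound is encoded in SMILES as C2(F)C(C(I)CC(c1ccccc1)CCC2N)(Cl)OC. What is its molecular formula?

C15H20ClFINO

Heavy atoms from the SMILES: 15 C, 1 Cl, 1 F, 1 I, 1 N, 1 O.
Implicit hydrogens by atom environment:
  5 × C (aromatic): 1 H each → 5
  4 × C: 1 H each → 4
  3 × C: 2 H each → 6
  1 × C: 3 H
  1 × C: no H
  1 × C (aromatic): no H
  1 × Cl: no H
  1 × F: no H
  1 × I: no H
  1 × N: 2 H
  1 × O: no H
  Total hydrogens = 20.
Molecular formula: C15H20ClFINO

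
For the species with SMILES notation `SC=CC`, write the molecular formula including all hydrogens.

Heavy atoms from the SMILES: 3 C, 1 S.
Implicit hydrogens by atom environment:
  2 × C: 1 H each → 2
  1 × C: 3 H
  1 × S: 1 H
  Total hydrogens = 6.
Molecular formula: C3H6S

C3H6S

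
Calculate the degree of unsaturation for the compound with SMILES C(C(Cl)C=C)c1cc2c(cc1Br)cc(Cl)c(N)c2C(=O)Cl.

9

Molecular formula from the SMILES: C15H11BrCl3NO.
DoU = (2C + 2 + N − H − X)/2 = (2·15 + 2 + 1 − 11 − 4)/2 = 18/2 = 9.
(Structurally: 2 ring(s) + 7 π bond(s) = 9.)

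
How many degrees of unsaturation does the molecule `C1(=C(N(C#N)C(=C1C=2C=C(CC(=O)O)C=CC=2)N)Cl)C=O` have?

Molecular formula from the SMILES: C14H10ClN3O3.
DoU = (2C + 2 + N − H − X)/2 = (2·14 + 2 + 3 − 10 − 1)/2 = 22/2 = 11.
(Structurally: 2 ring(s) + 9 π bond(s) = 11.)

11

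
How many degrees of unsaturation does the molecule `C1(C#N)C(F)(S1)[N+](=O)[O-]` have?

4

Molecular formula from the SMILES: C3HFN2O2S.
DoU = (2C + 2 + N − H − X)/2 = (2·3 + 2 + 2 − 1 − 1)/2 = 8/2 = 4.
(Structurally: 1 ring(s) + 3 π bond(s) = 4.)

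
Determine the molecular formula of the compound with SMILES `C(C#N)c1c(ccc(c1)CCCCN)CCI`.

C14H19IN2

Heavy atoms from the SMILES: 14 C, 1 I, 2 N.
Implicit hydrogens by atom environment:
  7 × C: 2 H each → 14
  3 × C (aromatic): 1 H each → 3
  3 × C (aromatic): no H
  1 × C: no H
  1 × I: no H
  1 × N: 2 H
  1 × N: no H
  Total hydrogens = 19.
Molecular formula: C14H19IN2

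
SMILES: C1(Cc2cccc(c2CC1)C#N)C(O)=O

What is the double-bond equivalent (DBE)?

8

Molecular formula from the SMILES: C12H11NO2.
DoU = (2C + 2 + N − H − X)/2 = (2·12 + 2 + 1 − 11 − 0)/2 = 16/2 = 8.
(Structurally: 2 ring(s) + 6 π bond(s) = 8.)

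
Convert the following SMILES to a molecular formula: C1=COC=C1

C4H4O

Heavy atoms from the SMILES: 4 C, 1 O.
Implicit hydrogens by atom environment:
  4 × C (aromatic): 1 H each → 4
  1 × O (aromatic): no H
  Total hydrogens = 4.
Molecular formula: C4H4O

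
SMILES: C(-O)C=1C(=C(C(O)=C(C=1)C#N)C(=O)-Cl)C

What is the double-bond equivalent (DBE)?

7

Molecular formula from the SMILES: C10H8ClNO3.
DoU = (2C + 2 + N − H − X)/2 = (2·10 + 2 + 1 − 8 − 1)/2 = 14/2 = 7.
(Structurally: 1 ring(s) + 6 π bond(s) = 7.)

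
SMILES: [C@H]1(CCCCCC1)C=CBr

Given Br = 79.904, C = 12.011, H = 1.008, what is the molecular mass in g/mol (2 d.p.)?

Molecular formula: C9H15Br.
M = 1×79.904 + 9×12.011 + 15×1.008 = 203.12 g/mol.

203.12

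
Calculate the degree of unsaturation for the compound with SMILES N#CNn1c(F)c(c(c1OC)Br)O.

5

Molecular formula from the SMILES: C6H5BrFN3O2.
DoU = (2C + 2 + N − H − X)/2 = (2·6 + 2 + 3 − 5 − 2)/2 = 10/2 = 5.
(Structurally: 1 ring(s) + 4 π bond(s) = 5.)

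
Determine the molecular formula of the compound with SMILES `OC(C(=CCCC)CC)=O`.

Heavy atoms from the SMILES: 8 C, 2 O.
Implicit hydrogens by atom environment:
  3 × C: 2 H each → 6
  2 × C: 3 H each → 6
  2 × C: no H
  1 × C: 1 H
  1 × O: 1 H
  1 × O: no H
  Total hydrogens = 14.
Molecular formula: C8H14O2

C8H14O2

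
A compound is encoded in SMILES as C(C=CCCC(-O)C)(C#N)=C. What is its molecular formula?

C9H13NO

Heavy atoms from the SMILES: 9 C, 1 N, 1 O.
Implicit hydrogens by atom environment:
  3 × C: 2 H each → 6
  3 × C: 1 H each → 3
  2 × C: no H
  1 × C: 3 H
  1 × N: no H
  1 × O: 1 H
  Total hydrogens = 13.
Molecular formula: C9H13NO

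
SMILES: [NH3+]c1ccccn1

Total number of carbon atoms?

The symbol for carbon appears 5 times in the SMILES. Lowercase c denotes aromatic carbon and counts toward C.

5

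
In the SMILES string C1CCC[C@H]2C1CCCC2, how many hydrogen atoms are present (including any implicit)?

Hydrogens are implicit in SMILES; fill each atom to its normal valence:
  8 × C: 2 H each → 16
  2 × C: 1 H each → 2
  Total hydrogens = 18.

18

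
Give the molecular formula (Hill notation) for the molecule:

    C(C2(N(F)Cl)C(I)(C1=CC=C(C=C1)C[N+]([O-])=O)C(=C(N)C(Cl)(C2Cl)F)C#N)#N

Heavy atoms from the SMILES: 15 C, 3 Cl, 2 F, 1 I, 5 N, 2 O.
Implicit hydrogens by atom environment:
  7 × C: no H
  4 × C (aromatic): 1 H each → 4
  3 × Cl: no H
  3 × N: no H
  2 × C (aromatic): no H
  2 × F: no H
  1 × C: 2 H
  1 × C: 1 H
  1 × I: no H
  1 × N: 2 H
  1 × N (charge +1): no H
  1 × O: no H
  1 × O (charge -1): no H
  Total hydrogens = 9.
Molecular formula: C15H9Cl3F2IN5O2

C15H9Cl3F2IN5O2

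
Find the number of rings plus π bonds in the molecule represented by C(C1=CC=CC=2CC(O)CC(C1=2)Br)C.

Molecular formula from the SMILES: C12H15BrO.
DoU = (2C + 2 + N − H − X)/2 = (2·12 + 2 + 0 − 15 − 1)/2 = 10/2 = 5.
(Structurally: 2 ring(s) + 3 π bond(s) = 5.)

5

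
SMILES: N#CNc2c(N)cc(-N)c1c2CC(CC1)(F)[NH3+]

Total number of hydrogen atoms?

15

Hydrogens are implicit in SMILES; fill each atom to its normal valence:
  5 × C (aromatic): no H
  3 × C: 2 H each → 6
  2 × C: no H
  2 × N: 2 H each → 4
  1 × C (aromatic): 1 H
  1 × F: no H
  1 × N (charge +1): 3 H
  1 × N: 1 H
  1 × N: no H
  Total hydrogens = 15.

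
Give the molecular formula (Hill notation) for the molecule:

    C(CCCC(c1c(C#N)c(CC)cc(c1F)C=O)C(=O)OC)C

C18H22FNO3

Heavy atoms from the SMILES: 18 C, 1 F, 1 N, 3 O.
Implicit hydrogens by atom environment:
  5 × C: 2 H each → 10
  5 × C (aromatic): no H
  3 × C: 3 H each → 9
  3 × O: no H
  2 × C: 1 H each → 2
  2 × C: no H
  1 × C (aromatic): 1 H
  1 × F: no H
  1 × N: no H
  Total hydrogens = 22.
Molecular formula: C18H22FNO3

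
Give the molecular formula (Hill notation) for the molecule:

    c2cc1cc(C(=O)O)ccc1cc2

Heavy atoms from the SMILES: 11 C, 2 O.
Implicit hydrogens by atom environment:
  7 × C (aromatic): 1 H each → 7
  3 × C (aromatic): no H
  1 × C: no H
  1 × O: 1 H
  1 × O: no H
  Total hydrogens = 8.
Molecular formula: C11H8O2

C11H8O2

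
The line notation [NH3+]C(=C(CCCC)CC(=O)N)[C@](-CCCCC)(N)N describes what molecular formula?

C14H31N4O+

Heavy atoms from the SMILES: 14 C, 4 N, 1 O.
Implicit hydrogens by atom environment:
  8 × C: 2 H each → 16
  4 × C: no H
  3 × N: 2 H each → 6
  2 × C: 3 H each → 6
  1 × N (charge +1): 3 H
  1 × O: no H
  Total hydrogens = 31.
Net charge +1.
Molecular formula: C14H31N4O+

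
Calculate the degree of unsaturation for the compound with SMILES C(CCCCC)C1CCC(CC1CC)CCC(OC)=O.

Molecular formula from the SMILES: C18H34O2.
DoU = (2C + 2 + N − H − X)/2 = (2·18 + 2 + 0 − 34 − 0)/2 = 4/2 = 2.
(Structurally: 1 ring(s) + 1 π bond(s) = 2.)

2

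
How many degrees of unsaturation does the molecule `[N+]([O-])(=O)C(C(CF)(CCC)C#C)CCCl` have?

3

Molecular formula from the SMILES: C10H15ClFNO2.
DoU = (2C + 2 + N − H − X)/2 = (2·10 + 2 + 1 − 15 − 2)/2 = 6/2 = 3.
(Structurally: 0 ring(s) + 3 π bond(s) = 3.)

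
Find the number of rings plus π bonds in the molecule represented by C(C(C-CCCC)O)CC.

Molecular formula from the SMILES: C9H20O.
DoU = (2C + 2 + N − H − X)/2 = (2·9 + 2 + 0 − 20 − 0)/2 = 0/2 = 0.
(Structurally: 0 ring(s) + 0 π bond(s) = 0.)

0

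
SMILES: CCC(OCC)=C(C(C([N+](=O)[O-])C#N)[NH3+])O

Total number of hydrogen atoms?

16

Hydrogens are implicit in SMILES; fill each atom to its normal valence:
  3 × C: no H
  2 × C: 3 H each → 6
  2 × C: 2 H each → 4
  2 × C: 1 H each → 2
  2 × O: no H
  1 × N (charge +1): 3 H
  1 × N (charge +1): no H
  1 × N: no H
  1 × O: 1 H
  1 × O (charge -1): no H
  Total hydrogens = 16.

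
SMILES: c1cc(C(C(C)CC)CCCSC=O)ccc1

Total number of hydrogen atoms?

22

Hydrogens are implicit in SMILES; fill each atom to its normal valence:
  5 × C (aromatic): 1 H each → 5
  4 × C: 2 H each → 8
  3 × C: 1 H each → 3
  2 × C: 3 H each → 6
  1 × C (aromatic): no H
  1 × O: no H
  1 × S: no H
  Total hydrogens = 22.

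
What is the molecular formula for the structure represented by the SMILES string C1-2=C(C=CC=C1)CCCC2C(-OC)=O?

C12H14O2

Heavy atoms from the SMILES: 12 C, 2 O.
Implicit hydrogens by atom environment:
  4 × C (aromatic): 1 H each → 4
  3 × C: 2 H each → 6
  2 × C (aromatic): no H
  2 × O: no H
  1 × C: 3 H
  1 × C: 1 H
  1 × C: no H
  Total hydrogens = 14.
Molecular formula: C12H14O2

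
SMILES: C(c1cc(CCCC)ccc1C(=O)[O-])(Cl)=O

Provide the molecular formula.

Heavy atoms from the SMILES: 12 C, 1 Cl, 3 O.
Implicit hydrogens by atom environment:
  3 × C: 2 H each → 6
  3 × C (aromatic): 1 H each → 3
  3 × C (aromatic): no H
  2 × C: no H
  2 × O: no H
  1 × C: 3 H
  1 × Cl: no H
  1 × O (charge -1): no H
  Total hydrogens = 12.
Net charge -1.
Molecular formula: C12H12ClO3-

C12H12ClO3-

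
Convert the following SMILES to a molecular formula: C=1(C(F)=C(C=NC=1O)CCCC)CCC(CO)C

C14H22FNO2

Heavy atoms from the SMILES: 14 C, 1 F, 1 N, 2 O.
Implicit hydrogens by atom environment:
  6 × C: 2 H each → 12
  4 × C (aromatic): no H
  2 × C: 3 H each → 6
  2 × O: 1 H each → 2
  1 × C (aromatic): 1 H
  1 × C: 1 H
  1 × F: no H
  1 × N (aromatic): no H
  Total hydrogens = 22.
Molecular formula: C14H22FNO2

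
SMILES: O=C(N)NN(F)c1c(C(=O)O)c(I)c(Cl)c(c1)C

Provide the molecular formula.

C9H8ClFIN3O3

Heavy atoms from the SMILES: 9 C, 1 Cl, 1 F, 1 I, 3 N, 3 O.
Implicit hydrogens by atom environment:
  5 × C (aromatic): no H
  2 × C: no H
  2 × O: no H
  1 × C: 3 H
  1 × C (aromatic): 1 H
  1 × Cl: no H
  1 × F: no H
  1 × I: no H
  1 × N: 2 H
  1 × N: 1 H
  1 × N: no H
  1 × O: 1 H
  Total hydrogens = 8.
Molecular formula: C9H8ClFIN3O3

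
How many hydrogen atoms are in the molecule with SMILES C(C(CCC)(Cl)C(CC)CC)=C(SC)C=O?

Hydrogens are implicit in SMILES; fill each atom to its normal valence:
  4 × C: 3 H each → 12
  4 × C: 2 H each → 8
  3 × C: 1 H each → 3
  2 × C: no H
  1 × Cl: no H
  1 × O: no H
  1 × S: no H
  Total hydrogens = 23.

23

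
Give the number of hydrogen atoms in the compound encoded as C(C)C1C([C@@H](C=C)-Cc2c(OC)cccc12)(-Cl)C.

21

Hydrogens are implicit in SMILES; fill each atom to its normal valence:
  3 × C: 3 H each → 9
  3 × C: 2 H each → 6
  3 × C (aromatic): 1 H each → 3
  3 × C: 1 H each → 3
  3 × C (aromatic): no H
  1 × C: no H
  1 × Cl: no H
  1 × O: no H
  Total hydrogens = 21.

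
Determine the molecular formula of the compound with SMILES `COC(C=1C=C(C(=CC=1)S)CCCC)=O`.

C12H16O2S

Heavy atoms from the SMILES: 12 C, 2 O, 1 S.
Implicit hydrogens by atom environment:
  3 × C: 2 H each → 6
  3 × C (aromatic): 1 H each → 3
  3 × C (aromatic): no H
  2 × C: 3 H each → 6
  2 × O: no H
  1 × C: no H
  1 × S: 1 H
  Total hydrogens = 16.
Molecular formula: C12H16O2S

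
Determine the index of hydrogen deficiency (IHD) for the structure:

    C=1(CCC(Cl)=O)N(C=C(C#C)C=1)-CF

6

Molecular formula from the SMILES: C10H9ClFNO.
DoU = (2C + 2 + N − H − X)/2 = (2·10 + 2 + 1 − 9 − 2)/2 = 12/2 = 6.
(Structurally: 1 ring(s) + 5 π bond(s) = 6.)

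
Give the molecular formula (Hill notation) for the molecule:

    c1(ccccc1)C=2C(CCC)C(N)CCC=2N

C15H22N2

Heavy atoms from the SMILES: 15 C, 2 N.
Implicit hydrogens by atom environment:
  5 × C (aromatic): 1 H each → 5
  4 × C: 2 H each → 8
  2 × C: 1 H each → 2
  2 × C: no H
  2 × N: 2 H each → 4
  1 × C: 3 H
  1 × C (aromatic): no H
  Total hydrogens = 22.
Molecular formula: C15H22N2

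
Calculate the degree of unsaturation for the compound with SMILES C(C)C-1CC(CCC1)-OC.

1

Molecular formula from the SMILES: C9H18O.
DoU = (2C + 2 + N − H − X)/2 = (2·9 + 2 + 0 − 18 − 0)/2 = 2/2 = 1.
(Structurally: 1 ring(s) + 0 π bond(s) = 1.)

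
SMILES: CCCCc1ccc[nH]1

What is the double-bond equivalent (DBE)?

3

Molecular formula from the SMILES: C8H13N.
DoU = (2C + 2 + N − H − X)/2 = (2·8 + 2 + 1 − 13 − 0)/2 = 6/2 = 3.
(Structurally: 1 ring(s) + 2 π bond(s) = 3.)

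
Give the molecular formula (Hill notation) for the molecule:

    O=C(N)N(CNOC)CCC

Heavy atoms from the SMILES: 6 C, 3 N, 2 O.
Implicit hydrogens by atom environment:
  3 × C: 2 H each → 6
  2 × C: 3 H each → 6
  2 × O: no H
  1 × C: no H
  1 × N: 2 H
  1 × N: 1 H
  1 × N: no H
  Total hydrogens = 15.
Molecular formula: C6H15N3O2

C6H15N3O2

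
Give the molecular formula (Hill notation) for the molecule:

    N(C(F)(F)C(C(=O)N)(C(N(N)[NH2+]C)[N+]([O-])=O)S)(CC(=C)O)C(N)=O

Heavy atoms from the SMILES: 9 C, 2 F, 7 N, 5 O, 1 S.
Implicit hydrogens by atom environment:
  5 × C: no H
  3 × N: 2 H each → 6
  3 × O: no H
  2 × C: 2 H each → 4
  2 × F: no H
  2 × N: no H
  1 × C: 3 H
  1 × C: 1 H
  1 × N (charge +1): 2 H
  1 × N (charge +1): no H
  1 × O: 1 H
  1 × O (charge -1): no H
  1 × S: 1 H
  Total hydrogens = 18.
Net charge +1.
Molecular formula: C9H18F2N7O5S+

C9H18F2N7O5S+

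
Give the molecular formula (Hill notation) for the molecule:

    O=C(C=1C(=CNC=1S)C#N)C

C7H6N2OS

Heavy atoms from the SMILES: 7 C, 2 N, 1 O, 1 S.
Implicit hydrogens by atom environment:
  3 × C (aromatic): no H
  2 × C: no H
  1 × C: 3 H
  1 × C (aromatic): 1 H
  1 × N (aromatic): 1 H
  1 × N: no H
  1 × O: no H
  1 × S: 1 H
  Total hydrogens = 6.
Molecular formula: C7H6N2OS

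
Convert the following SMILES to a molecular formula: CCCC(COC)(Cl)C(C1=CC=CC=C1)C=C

C15H21ClO

Heavy atoms from the SMILES: 15 C, 1 Cl, 1 O.
Implicit hydrogens by atom environment:
  5 × C (aromatic): 1 H each → 5
  4 × C: 2 H each → 8
  2 × C: 3 H each → 6
  2 × C: 1 H each → 2
  1 × C: no H
  1 × C (aromatic): no H
  1 × Cl: no H
  1 × O: no H
  Total hydrogens = 21.
Molecular formula: C15H21ClO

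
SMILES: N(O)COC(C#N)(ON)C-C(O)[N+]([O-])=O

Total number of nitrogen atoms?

4

The symbol for nitrogen appears 4 times in the SMILES.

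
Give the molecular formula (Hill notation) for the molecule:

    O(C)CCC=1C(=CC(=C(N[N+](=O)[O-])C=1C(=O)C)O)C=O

Heavy atoms from the SMILES: 12 C, 2 N, 6 O.
Implicit hydrogens by atom environment:
  5 × C (aromatic): no H
  4 × O: no H
  2 × C: 3 H each → 6
  2 × C: 2 H each → 4
  1 × C (aromatic): 1 H
  1 × C: 1 H
  1 × C: no H
  1 × N: 1 H
  1 × N (charge +1): no H
  1 × O: 1 H
  1 × O (charge -1): no H
  Total hydrogens = 14.
Molecular formula: C12H14N2O6

C12H14N2O6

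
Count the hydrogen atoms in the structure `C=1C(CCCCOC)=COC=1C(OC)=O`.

16

Hydrogens are implicit in SMILES; fill each atom to its normal valence:
  4 × C: 2 H each → 8
  3 × O: no H
  2 × C: 3 H each → 6
  2 × C (aromatic): 1 H each → 2
  2 × C (aromatic): no H
  1 × C: no H
  1 × O (aromatic): no H
  Total hydrogens = 16.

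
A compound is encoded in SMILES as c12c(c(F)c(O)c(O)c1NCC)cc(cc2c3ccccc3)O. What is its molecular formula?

C18H16FNO3

Heavy atoms from the SMILES: 18 C, 1 F, 1 N, 3 O.
Implicit hydrogens by atom environment:
  9 × C (aromatic): no H
  7 × C (aromatic): 1 H each → 7
  3 × O: 1 H each → 3
  1 × C: 3 H
  1 × C: 2 H
  1 × F: no H
  1 × N: 1 H
  Total hydrogens = 16.
Molecular formula: C18H16FNO3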